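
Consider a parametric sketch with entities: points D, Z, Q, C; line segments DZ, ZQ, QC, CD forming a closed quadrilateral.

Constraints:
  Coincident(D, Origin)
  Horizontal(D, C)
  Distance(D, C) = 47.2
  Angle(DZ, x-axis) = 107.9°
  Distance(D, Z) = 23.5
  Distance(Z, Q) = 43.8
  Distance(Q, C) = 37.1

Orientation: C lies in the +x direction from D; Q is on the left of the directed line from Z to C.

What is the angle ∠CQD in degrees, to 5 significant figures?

64.465°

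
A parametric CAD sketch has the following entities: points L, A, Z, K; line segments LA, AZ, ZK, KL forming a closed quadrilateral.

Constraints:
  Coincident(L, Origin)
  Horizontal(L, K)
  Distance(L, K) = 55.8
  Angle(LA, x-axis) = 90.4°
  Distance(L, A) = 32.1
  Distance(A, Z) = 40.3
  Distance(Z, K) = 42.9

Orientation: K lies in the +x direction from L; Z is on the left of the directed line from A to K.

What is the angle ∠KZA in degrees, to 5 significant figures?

101.76°

Checks: |AZ| = 40.30 ✓; |ZK| = 42.90 ✓.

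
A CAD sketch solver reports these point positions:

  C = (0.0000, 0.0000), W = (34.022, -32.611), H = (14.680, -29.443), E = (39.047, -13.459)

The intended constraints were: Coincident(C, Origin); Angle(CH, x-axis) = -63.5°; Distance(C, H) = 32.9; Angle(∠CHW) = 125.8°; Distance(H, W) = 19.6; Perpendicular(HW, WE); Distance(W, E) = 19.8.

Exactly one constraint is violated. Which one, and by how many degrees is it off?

Perpendicular(HW, WE) — off by 5.40°.

C = (0.00, 0.00) ✓; CH at -63.50° ✓; |CH| = 32.90 ✓; ∠CHW = 125.8° ✓; |HW| = 19.60 ✓; ∠(HW, WE) = 84.60° ✗; |WE| = 19.80 ✓.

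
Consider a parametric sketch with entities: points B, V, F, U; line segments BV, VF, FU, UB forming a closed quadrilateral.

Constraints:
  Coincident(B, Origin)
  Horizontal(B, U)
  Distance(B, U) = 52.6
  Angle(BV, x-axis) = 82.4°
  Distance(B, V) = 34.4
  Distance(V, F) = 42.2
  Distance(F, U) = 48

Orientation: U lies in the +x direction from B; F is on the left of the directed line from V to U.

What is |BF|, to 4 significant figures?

65.05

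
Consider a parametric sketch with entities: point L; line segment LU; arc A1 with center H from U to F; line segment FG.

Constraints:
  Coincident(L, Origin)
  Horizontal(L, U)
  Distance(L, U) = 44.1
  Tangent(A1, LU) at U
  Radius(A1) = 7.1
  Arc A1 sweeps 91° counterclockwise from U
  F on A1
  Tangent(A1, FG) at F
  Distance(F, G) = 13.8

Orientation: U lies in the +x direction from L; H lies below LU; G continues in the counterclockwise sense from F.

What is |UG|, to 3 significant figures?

22.1

L is at the origin; LU is horizontal with |LU| = 44.1 and U on the +x side, so U = (44.1, 0.00). The tangent condition forces HU to be normal to LU, so H = U + (0, -7.1) = (44.1, -7.10). On A1, U sits at bearing 90° from H; a 91° counterclockwise sweep puts F at bearing 181°, so F = H + 7.1·(cos 181°, sin 181°) = (37.0, -7.22). Tangency of A1 to FG means the radius HF is perpendicular to FG, so FG runs along (−sin 181°, cos 181°); with |FG| = 13.8, G = (37.2, -21.0). Then |UG| = |G − U| = 22.1.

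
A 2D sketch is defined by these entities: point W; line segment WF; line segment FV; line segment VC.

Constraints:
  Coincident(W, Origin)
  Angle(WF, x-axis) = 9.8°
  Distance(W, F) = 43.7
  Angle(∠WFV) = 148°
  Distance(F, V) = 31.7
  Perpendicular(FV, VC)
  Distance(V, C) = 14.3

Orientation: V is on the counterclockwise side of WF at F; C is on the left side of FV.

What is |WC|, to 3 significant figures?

69.3

∠WFV = 148.0°, so FV runs at 9.8° + (180° − 148.0°) = 41.8° from the x-axis; with |FV| = 31.7, V = F + 31.7·(cos 41.8°, sin 41.8°) = (66.7, 28.6). FV is perpendicular to VC; with |VC| = 14.3 on the left of FV, C = V + 14.3·(-0.667, 0.745) = (57.2, 39.2). Then |WC| = |C − W| = 69.3.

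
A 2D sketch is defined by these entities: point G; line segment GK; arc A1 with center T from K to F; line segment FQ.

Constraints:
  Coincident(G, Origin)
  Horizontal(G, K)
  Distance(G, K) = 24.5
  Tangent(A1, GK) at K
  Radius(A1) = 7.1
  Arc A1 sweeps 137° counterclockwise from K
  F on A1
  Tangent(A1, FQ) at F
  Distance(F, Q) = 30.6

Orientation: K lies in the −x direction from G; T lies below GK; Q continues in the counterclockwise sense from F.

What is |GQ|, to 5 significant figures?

33.885

G is at the origin; GK is horizontal with |GK| = 24.5 and K on the −x side, so K = (-24.500, 0.0000). Since A1 is tangent to GK there, TK ⟂ GK, so T = K + (0, -7.1) = (-24.500, -7.1000). On A1, K sits at bearing 90° from T; a 137° counterclockwise sweep puts F at bearing 227°, so F = T + 7.1·(cos 227°, sin 227°) = (-29.342, -12.293). Tangency of A1 to FQ means the radius TF is perpendicular to FQ, so FQ runs along (−sin 227°, cos 227°); with |FQ| = 30.6, Q = (-6.9628, -33.162). Then |GQ| = |Q − G| = 33.885.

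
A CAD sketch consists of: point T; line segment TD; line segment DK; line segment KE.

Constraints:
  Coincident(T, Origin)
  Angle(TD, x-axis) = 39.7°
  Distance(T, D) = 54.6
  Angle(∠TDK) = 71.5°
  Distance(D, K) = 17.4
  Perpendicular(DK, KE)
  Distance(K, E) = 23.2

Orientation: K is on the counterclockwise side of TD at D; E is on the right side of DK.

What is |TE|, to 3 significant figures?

75.0

∠TDK = 71.5°, so DK runs at 39.7° + (180° − 71.5°) = 148° from the x-axis; with |DK| = 17.4, K = D + 17.4·(cos 148°, sin 148°) = (27.2, 44.0). DK ⟂ KE; with |KE| = 23.2 on the right of DK, E = K + 23.2·(0.527, 0.850) = (39.4, 63.8). Then |TE| = |E − T| = 75.0.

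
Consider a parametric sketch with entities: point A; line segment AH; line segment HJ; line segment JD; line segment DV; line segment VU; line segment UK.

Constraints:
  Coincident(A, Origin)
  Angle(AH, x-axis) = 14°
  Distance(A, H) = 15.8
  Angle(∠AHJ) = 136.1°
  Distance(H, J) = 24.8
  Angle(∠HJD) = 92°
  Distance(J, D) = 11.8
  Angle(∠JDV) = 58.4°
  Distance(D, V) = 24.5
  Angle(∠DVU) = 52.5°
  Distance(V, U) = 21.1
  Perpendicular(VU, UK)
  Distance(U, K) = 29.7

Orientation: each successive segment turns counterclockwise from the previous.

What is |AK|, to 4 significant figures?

46.95

∠DVU = 52.5° gives VU at 35.00° from the x-axis; with |VU| = 21.1, U = (34.95, 19.07). VU is perpendicular to UK, so UK runs at 125.0°; with |UK| = 29.7, K = (17.92, 43.40). Then |AK| = |K − A| = 46.95.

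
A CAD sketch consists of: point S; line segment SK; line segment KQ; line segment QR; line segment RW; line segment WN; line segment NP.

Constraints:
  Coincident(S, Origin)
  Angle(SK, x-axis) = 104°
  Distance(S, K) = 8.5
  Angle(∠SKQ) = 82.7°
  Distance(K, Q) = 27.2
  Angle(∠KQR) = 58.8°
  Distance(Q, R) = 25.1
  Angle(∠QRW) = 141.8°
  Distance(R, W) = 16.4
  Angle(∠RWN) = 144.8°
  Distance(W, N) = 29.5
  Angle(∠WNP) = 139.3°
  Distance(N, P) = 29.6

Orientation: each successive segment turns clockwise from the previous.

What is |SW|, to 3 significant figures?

18.9

S is at the origin; SK runs at 104.0° with length 8.5, so K = (-2.06, 8.25). ∠SKQ = 82.7° gives KQ at 6.70° from the x-axis; with |KQ| = 27.2, Q = (25.0, 11.4). ∠KQR = 58.8° gives QR at -115° from the x-axis; with |QR| = 25.1, R = (14.5, -11.4). ∠QRW = 141.8° gives RW at -153° from the x-axis; with |RW| = 16.4, W = (-0.0242, -18.9). Then |SW| = |W − S| = 18.9.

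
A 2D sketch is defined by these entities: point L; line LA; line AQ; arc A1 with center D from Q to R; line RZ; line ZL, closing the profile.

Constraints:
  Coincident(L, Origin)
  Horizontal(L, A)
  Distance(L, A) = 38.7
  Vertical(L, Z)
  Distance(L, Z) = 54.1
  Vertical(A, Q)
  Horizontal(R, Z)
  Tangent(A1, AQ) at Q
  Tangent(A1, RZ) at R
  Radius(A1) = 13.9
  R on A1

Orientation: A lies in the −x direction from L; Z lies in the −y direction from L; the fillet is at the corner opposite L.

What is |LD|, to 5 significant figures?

47.234

L and Z share the same x with |LZ| = 54.1 and Z on the −y side, so Z = (0.0000, -54.100). The virtual corner opposite L is at (-38.700, -54.100). Since A1 is tangent to AQ there, DQ ⟂ AQ and A1 meets RZ tangentially, so DR is at right angles to RZ, with radius 13.9, so the center D sits 13.9 in from both sides at D = (-24.800, -40.200). Then |LD| = |D − L| = 47.234.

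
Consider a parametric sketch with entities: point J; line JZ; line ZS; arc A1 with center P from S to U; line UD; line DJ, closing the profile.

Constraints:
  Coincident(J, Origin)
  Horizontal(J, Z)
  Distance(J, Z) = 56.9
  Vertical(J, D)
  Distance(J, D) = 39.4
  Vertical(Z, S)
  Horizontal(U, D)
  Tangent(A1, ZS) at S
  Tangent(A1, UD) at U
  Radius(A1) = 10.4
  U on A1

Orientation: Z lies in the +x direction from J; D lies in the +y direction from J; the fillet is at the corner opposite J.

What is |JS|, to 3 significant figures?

63.9

J is at the origin; JZ is horizontal with |JZ| = 56.9 and Z on the +x side, so Z = (56.9, 0.00). JD is vertical with |JD| = 39.4 and D on the +y side, so D = (0.00, 39.4). The virtual corner opposite J is at (56.9, 39.4). Tangency of A1 to ZS means the radius PS is perpendicular to ZS and the tangent condition forces PU to be normal to UD, with radius 10.4, so the center P sits 10.4 in from both sides at P = (46.5, 29.0). That places the tangent points at S = (56.9, 29.0) on ZS and U = (46.5, 39.4) on UD. Then |JS| = |S − J| = 63.9.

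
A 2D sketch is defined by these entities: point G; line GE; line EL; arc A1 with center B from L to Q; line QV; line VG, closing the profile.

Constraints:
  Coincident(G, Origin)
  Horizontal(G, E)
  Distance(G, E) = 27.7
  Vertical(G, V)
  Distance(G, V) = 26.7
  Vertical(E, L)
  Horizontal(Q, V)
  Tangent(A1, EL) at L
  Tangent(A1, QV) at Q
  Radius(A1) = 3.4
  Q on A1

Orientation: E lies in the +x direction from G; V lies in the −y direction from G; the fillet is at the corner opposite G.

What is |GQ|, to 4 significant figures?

36.10

G is at the origin; GE is horizontal with |GE| = 27.7 and E on the +x side, so E = (27.70, 0.000). GV is vertical with |GV| = 26.7 and V on the −y side, so V = (0.000, -26.70). The virtual corner opposite G is at (27.70, -26.70). Tangency of A1 to EL means the radius BL is perpendicular to EL and since A1 is tangent to QV there, BQ ⟂ QV, with radius 3.4, so the center B sits 3.4 in from both sides at B = (24.30, -23.30). That places the tangent points at L = (27.70, -23.30) on EL and Q = (24.30, -26.70) on QV. Then |GQ| = |Q − G| = 36.10.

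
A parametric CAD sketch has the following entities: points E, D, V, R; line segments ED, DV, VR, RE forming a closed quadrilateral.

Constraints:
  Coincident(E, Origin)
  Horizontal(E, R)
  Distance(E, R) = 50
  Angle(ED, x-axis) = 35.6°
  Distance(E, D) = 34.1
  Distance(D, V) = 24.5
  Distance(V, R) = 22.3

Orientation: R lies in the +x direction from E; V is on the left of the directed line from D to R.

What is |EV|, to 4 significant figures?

56.65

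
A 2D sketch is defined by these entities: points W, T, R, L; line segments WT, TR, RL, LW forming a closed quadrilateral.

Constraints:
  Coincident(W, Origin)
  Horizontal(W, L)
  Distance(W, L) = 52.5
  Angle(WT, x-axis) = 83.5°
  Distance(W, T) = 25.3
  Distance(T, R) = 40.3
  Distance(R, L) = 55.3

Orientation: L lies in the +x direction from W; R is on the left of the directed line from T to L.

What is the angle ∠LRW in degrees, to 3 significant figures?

53.1°

W is at the origin; WL is horizontal with |WL| = 52.5 and L in +x, so L = (52.5, 0). WT runs at 83.5° with |WT| = 25.3, so T = (2.86, 25.1). R is determined by |TR| = 40.3 and |RL| = 55.3 together: it lies at the intersection of circle(T, 40.3) and circle(L, 55.3). With |TL| = 55.6, the foot of the radical line on TL is 14.9 from T and the perpendicular offset is √(40.3² − 14.9²) = 37.4. Taking the left-of-TL solution: R = (33.1, 51.8).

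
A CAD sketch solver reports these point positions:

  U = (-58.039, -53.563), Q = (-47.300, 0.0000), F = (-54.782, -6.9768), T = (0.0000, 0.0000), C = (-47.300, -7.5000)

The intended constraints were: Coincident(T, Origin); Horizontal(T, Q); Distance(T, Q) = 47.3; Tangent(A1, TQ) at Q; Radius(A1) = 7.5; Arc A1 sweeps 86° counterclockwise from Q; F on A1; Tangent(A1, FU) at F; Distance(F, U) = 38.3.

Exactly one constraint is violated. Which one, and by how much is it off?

Distance(F, U) = 38.3 — off by 8.40.

T = (0.00, 0.00) ✓; T.y = 0.00, Q.y = 0.00 ✓; |TQ| = 47.30 ✓; ∠(CQ, QT) = 90.00° ✓; |CQ| = 7.500 ✓; bearing(C→F) − bearing(C→Q) = 86.00° ✓; |CF| = 7.500 ✓; ∠(CF, FU) = 90.00° ✓; |FU| = 46.70 ✗.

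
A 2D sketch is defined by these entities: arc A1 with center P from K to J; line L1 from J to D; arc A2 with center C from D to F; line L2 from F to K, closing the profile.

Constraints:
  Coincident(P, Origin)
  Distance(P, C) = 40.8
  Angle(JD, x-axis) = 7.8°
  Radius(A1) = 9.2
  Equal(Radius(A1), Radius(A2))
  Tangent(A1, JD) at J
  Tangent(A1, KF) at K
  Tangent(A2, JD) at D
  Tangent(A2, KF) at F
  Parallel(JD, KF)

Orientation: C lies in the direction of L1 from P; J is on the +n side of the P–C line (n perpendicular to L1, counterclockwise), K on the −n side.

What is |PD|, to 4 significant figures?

41.82

The slot axis is L1's direction at 7.8°, so u = (cos 7.8°, sin 7.8°) = (0.9907, 0.1357) and n = (−sin 7.8°, cos 7.8°) = (-0.1357, 0.9907). P is at the origin and C lies 40.8 along u from P, so C = 40.8·u = (40.42, 5.537). Tangency of A1 to both parallel lines with radius 9.2 puts J and K at P ± 9.2·n: J = (-1.249, 9.115), K = (1.249, -9.115). Equal radii place D and F the same way about C: D = C + 9.2·n = (39.17, 14.65), F = C − 9.2·n = (41.67, -3.578). Then |PD| = |D − P| = 41.82.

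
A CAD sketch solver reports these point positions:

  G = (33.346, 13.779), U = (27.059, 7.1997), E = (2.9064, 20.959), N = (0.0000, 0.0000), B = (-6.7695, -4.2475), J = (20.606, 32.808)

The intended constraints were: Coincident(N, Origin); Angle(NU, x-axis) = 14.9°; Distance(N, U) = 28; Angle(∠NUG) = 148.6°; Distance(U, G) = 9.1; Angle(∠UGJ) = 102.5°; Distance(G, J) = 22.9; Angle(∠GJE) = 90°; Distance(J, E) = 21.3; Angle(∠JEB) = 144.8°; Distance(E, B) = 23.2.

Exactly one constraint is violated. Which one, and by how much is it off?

Distance(E, B) = 23.2 — off by 3.80.

N = (0.00, 0.00) ✓; NU at 14.90° ✓; |NU| = 28.00 ✓; ∠NUG = 148.6° ✓; |UG| = 9.100 ✓; ∠UGJ = 102.5° ✓; |GJ| = 22.90 ✓; ∠GJE = 90.00° ✓; |JE| = 21.30 ✓; ∠JEB = 144.8° ✓; |EB| = 27.00 ✗.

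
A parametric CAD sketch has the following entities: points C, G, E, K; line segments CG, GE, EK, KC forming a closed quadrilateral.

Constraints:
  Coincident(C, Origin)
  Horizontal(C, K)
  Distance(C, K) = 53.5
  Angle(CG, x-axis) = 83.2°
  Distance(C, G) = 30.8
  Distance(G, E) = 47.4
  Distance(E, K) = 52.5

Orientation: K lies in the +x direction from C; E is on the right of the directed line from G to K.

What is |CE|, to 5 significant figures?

17.233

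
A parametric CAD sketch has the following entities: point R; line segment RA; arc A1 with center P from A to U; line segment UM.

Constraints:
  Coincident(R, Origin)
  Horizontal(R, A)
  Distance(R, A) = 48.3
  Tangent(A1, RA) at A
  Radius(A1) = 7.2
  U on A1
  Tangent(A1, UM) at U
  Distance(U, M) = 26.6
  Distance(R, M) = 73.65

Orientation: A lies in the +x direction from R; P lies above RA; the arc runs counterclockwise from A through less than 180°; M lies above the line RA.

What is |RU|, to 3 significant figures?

54.3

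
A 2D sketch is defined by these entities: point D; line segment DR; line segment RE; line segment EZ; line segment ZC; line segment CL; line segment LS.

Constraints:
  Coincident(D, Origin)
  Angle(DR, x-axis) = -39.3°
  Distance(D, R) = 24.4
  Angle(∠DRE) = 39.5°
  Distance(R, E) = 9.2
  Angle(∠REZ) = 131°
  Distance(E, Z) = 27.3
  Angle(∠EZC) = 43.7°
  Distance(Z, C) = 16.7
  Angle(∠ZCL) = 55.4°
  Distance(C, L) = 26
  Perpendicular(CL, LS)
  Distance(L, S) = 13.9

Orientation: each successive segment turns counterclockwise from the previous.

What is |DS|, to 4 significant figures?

20.42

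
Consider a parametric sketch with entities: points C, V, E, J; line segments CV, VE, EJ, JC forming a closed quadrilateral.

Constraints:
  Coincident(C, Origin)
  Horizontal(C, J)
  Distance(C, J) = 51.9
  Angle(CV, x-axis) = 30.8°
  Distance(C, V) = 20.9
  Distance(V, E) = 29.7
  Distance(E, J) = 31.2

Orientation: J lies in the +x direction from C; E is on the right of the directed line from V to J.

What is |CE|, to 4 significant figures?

31.74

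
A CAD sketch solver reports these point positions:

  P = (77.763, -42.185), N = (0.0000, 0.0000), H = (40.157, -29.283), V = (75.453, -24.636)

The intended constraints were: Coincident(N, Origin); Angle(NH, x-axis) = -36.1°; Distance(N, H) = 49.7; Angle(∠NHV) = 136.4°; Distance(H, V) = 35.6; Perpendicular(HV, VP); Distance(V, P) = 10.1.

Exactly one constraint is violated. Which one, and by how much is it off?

Distance(V, P) = 10.1 — off by 7.60.

N = (0.00, 0.00) ✓; NH at -36.10° ✓; |NH| = 49.70 ✓; ∠NHV = 136.4° ✓; |HV| = 35.60 ✓; ∠(HV, VP) = 90.00° ✓; |VP| = 17.70 ✗.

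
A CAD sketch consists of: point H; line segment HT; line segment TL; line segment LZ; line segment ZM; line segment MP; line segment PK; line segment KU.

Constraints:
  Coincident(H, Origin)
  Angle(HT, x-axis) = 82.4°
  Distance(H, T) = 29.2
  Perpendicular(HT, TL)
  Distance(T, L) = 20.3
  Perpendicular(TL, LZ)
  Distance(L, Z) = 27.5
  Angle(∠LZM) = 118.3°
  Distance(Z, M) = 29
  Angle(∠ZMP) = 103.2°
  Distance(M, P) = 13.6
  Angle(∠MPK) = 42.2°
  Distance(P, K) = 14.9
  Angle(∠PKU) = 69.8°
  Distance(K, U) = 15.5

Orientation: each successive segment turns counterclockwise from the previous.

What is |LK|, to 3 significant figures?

38.2

H is at the origin; HT runs at 82.4° with length 29.2, so T = (3.86, 28.9). HT is perpendicular to TL, so TL runs at 172°; with |TL| = 20.3, L = (-16.3, 31.6). TL is perpendicular to LZ, so LZ runs at -97.6°; with |LZ| = 27.5, Z = (-19.9, 4.37). ∠LZM = 118.3° gives ZM at -35.9° from the x-axis; with |ZM| = 29.0, M = (3.59, -12.6). ∠ZMP = 103.2° gives MP at 40.9° from the x-axis; with |MP| = 13.6, P = (13.9, -3.73). ∠MPK = 42.2° gives PK at 179° from the x-axis; with |PK| = 14.9, K = (-1.02, -3.39). Then |LK| = |K − L| = 38.2.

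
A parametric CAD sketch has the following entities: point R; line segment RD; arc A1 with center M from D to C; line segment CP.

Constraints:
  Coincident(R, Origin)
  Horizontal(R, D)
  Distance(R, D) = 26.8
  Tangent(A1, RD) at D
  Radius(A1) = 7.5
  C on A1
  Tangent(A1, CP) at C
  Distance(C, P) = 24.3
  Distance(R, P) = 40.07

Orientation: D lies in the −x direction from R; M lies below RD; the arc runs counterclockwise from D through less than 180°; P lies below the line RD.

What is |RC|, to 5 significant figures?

35.246

R is at the origin; RD is horizontal with |RD| = 26.8 and D on the −x side, so D = (-26.800, 0.0000). The tangent condition forces MD to be normal to RD, so M = D + (0, -7.5) = (-26.800, -7.5000). Since MC ⟂ CP (tangency), |MP| = √(7.5² + 24.3²) = 25.431 regardless of where C sits on A1. So P lies on both circle(R, 40.07) and circle(M, 25.431); the below-RD intersection is P = (-23.195, -32.674). C is the foot of the tangent from P: C = (-33.580, -10.705).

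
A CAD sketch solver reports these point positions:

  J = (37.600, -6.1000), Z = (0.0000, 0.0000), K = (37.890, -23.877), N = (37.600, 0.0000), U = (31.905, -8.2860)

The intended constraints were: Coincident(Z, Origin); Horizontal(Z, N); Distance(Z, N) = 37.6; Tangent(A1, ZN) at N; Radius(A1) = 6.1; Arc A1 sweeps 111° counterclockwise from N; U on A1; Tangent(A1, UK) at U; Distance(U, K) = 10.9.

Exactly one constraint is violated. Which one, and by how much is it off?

Distance(U, K) = 10.9 — off by 5.80.

Z = (0.00, 0.00) ✓; Z.y = 0.00, N.y = 0.00 ✓; |ZN| = 37.60 ✓; ∠(JN, NZ) = 90.00° ✓; |JN| = 6.100 ✓; bearing(J→U) − bearing(J→N) = 111.0° ✓; |JU| = 6.100 ✓; ∠(JU, UK) = 90.00° ✓; |UK| = 16.70 ✗.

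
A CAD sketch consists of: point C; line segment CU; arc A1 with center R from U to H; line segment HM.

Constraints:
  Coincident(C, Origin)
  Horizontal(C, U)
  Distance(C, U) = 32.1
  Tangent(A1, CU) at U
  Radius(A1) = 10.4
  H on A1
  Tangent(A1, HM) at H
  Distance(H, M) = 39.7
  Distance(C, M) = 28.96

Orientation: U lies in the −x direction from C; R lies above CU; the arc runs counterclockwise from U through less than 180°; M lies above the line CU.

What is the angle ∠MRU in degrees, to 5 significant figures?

116.29°

Checks: C.y = 0.00, U.y = 0.00 ✓; |RH| = 10.40 ✓; ∠(RH, HM) = 90.00° ✓; |HM| = 39.70 ✓; |CM| = 28.96 ✓.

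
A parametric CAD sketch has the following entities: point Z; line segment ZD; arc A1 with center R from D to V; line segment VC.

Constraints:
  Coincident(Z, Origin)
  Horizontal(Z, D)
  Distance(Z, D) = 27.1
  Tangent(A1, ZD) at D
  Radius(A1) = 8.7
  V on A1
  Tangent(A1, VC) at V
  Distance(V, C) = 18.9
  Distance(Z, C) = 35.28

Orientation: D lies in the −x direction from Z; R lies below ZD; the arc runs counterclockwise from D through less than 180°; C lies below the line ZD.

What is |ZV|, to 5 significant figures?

36.551

Z is at the origin; ZD is horizontal with |ZD| = 27.1 and D on the −x side, so D = (-27.100, 0.0000). Tangency of A1 to ZD means the radius RD is perpendicular to ZD, so R = D + (0, -8.7) = (-27.100, -8.7000). Since RV ⟂ VC (tangency), |RC| = √(8.7² + 18.9²) = 20.806 regardless of where V sits on A1. So C lies on both circle(Z, 35.28) and circle(R, 20.806); the below-ZD intersection is C = (-20.768, -28.519). V is the foot of the tangent from C: V = (-33.521, -14.570).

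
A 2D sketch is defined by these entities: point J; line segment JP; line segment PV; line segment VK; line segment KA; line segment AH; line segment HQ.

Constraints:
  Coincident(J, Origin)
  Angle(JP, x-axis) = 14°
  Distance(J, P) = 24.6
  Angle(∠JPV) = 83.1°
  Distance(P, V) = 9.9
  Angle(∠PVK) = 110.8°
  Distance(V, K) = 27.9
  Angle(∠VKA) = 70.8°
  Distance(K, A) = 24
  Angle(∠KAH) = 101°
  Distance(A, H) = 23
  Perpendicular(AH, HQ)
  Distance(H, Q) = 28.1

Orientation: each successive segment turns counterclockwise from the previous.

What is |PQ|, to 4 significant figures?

18.31

J is at the origin; JP runs at 14.0° with length 24.6, so P = (23.87, 5.951). ∠JPV = 83.1° gives PV at 110.9° from the x-axis; with |PV| = 9.9, V = (20.34, 15.20). ∠PVK = 110.8° gives VK at -179.9° from the x-axis; with |VK| = 27.9, K = (-7.562, 15.15). ∠VKA = 70.8° gives KA at -70.70° from the x-axis; with |KA| = 24.0, A = (0.3700, -7.500). ∠KAH = 101.0° gives AH at 8.300° from the x-axis; with |AH| = 23.0, H = (23.13, -4.180). AH is perpendicular to HQ, so HQ runs at 98.30°; with |HQ| = 28.1, Q = (19.07, 23.63). Then |PQ| = |Q − P| = 18.31.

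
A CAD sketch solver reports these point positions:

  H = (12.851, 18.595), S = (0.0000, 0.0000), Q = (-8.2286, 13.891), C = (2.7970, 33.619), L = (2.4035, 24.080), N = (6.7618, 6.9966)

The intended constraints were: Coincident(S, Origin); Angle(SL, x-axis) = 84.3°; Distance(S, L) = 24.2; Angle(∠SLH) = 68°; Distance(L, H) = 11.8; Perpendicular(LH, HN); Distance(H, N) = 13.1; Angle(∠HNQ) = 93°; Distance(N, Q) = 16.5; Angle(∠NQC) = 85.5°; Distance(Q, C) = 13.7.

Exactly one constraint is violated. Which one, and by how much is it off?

Distance(Q, C) = 13.7 — off by 8.90.

S = (0.00, 0.00) ✓; SL at 84.30° ✓; |SL| = 24.20 ✓; ∠SLH = 68.00° ✓; |LH| = 11.80 ✓; ∠(LH, HN) = 90.00° ✓; |HN| = 13.10 ✓; ∠HNQ = 93.00° ✓; |NQ| = 16.50 ✓; ∠NQC = 85.50° ✓; |QC| = 22.60 ✗.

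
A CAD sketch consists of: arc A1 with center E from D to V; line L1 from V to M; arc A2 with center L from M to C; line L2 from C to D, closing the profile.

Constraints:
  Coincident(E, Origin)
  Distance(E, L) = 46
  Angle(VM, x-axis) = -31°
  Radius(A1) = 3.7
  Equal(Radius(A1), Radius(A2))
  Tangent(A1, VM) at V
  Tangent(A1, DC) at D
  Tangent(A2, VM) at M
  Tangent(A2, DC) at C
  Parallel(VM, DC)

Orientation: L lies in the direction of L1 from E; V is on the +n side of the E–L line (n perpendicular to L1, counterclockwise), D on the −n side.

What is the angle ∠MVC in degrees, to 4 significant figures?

9.139°

The slot axis is L1's direction at -31.0°, so u = (cos -31.0°, sin -31.0°) = (0.8572, -0.5150) and n = (−sin -31.0°, cos -31.0°) = (0.5150, 0.8572). E is at the origin and L lies 46.0 along u from E, so L = 46.0·u = (39.43, -23.69). Tangency of A1 to both parallel lines with radius 3.7 puts V and D at E ± 3.7·n: V = (1.906, 3.172), D = (-1.906, -3.172). Equal radii place M and C the same way about L: M = L + 3.7·n = (41.34, -20.52), C = L − 3.7·n = (37.52, -26.86). Then cos ∠MVC = VM·VC / (|VM||VC|), giving 9.139°.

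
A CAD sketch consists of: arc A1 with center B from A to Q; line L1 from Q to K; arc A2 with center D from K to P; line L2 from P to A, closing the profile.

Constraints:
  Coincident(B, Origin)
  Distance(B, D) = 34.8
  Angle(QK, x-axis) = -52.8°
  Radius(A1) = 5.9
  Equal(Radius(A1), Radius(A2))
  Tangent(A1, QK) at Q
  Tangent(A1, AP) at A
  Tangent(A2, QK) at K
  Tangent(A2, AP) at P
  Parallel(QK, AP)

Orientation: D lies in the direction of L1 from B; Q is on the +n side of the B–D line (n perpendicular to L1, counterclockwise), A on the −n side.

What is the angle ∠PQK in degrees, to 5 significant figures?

18.731°

The slot axis is L1's direction at -52.8°, so u = (cos -52.8°, sin -52.8°) = (0.60460, -0.79653) and n = (−sin -52.8°, cos -52.8°) = (0.79653, 0.60460). B is at the origin and D lies 34.8 along u from B, so D = 34.8·u = (21.040, -27.719). Tangency of A1 to both parallel lines with radius 5.9 puts Q and A at B ± 5.9·n: Q = (4.6995, 3.5671), A = (-4.6995, -3.5671). Equal radii place K and P the same way about D: K = D + 5.9·n = (25.740, -24.152), P = D − 5.9·n = (16.341, -31.286). Then cos ∠PQK = QP·QK / (|QP||QK|), giving 18.731°.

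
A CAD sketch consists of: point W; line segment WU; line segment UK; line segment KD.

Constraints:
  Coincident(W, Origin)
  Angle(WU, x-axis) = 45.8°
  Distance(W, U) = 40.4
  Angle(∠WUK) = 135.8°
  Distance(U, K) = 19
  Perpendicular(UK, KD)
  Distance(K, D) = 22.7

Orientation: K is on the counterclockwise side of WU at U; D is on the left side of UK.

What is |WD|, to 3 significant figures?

48.3

W is at the origin; WU runs at 45.8° with length 40.4, so U = 40.4·(cos 45.8°, sin 45.8°) = (28.2, 29.0). ∠WUK = 135.8°, so UK runs at 45.8° + (180° − 135.8°) = 90.0° from the x-axis; with |UK| = 19.0, K = U + 19.0·(cos 90.0°, sin 90.0°) = (28.2, 48.0). The perpendicularity gives KD at right angles to UK; with |KD| = 22.7 on the left of UK, D = K + 22.7·(-1.00, 6.12e-17) = (5.47, 48.0). Then |WD| = |D − W| = 48.3.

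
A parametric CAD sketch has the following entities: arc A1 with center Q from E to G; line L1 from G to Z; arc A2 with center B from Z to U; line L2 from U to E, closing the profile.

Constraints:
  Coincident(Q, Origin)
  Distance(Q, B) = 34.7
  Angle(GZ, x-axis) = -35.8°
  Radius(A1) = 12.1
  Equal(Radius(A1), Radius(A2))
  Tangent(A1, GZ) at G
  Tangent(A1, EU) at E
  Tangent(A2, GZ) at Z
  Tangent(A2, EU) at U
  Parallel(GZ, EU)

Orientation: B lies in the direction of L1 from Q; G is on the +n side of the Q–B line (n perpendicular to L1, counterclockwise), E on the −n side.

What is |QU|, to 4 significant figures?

36.75

The slot axis is L1's direction at -35.8°, so u = (cos -35.8°, sin -35.8°) = (0.8111, -0.5850) and n = (−sin -35.8°, cos -35.8°) = (0.5850, 0.8111). Q is at the origin and B lies 34.7 along u from Q, so B = 34.7·u = (28.14, -20.30). Tangency of A1 to both parallel lines with radius 12.1 puts G and E at Q ± 12.1·n: G = (7.078, 9.814), E = (-7.078, -9.814). Equal radii place Z and U the same way about B: Z = B + 12.1·n = (35.22, -10.48), U = B − 12.1·n = (21.07, -30.11). Then |QU| = |U − Q| = 36.75.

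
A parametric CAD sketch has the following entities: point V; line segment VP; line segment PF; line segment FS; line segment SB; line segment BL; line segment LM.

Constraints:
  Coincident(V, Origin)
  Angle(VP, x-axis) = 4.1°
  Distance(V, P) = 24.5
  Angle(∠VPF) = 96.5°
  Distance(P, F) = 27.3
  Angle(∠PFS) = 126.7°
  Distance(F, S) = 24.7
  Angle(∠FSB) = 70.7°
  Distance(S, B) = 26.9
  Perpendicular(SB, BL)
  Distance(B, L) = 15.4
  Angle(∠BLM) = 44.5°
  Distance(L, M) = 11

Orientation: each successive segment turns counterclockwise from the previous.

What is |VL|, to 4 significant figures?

18.36

V is at the origin; VP runs at 4.1° with length 24.5, so P = (24.44, 1.752). ∠VPF = 96.5° gives PF at 87.60° from the x-axis; with |PF| = 27.3, F = (25.58, 29.03). ∠PFS = 126.7° gives FS at 140.9° from the x-axis; with |FS| = 24.7, S = (6.412, 44.61). ∠FSB = 70.7° gives SB at -109.8° from the x-axis; with |SB| = 26.9, B = (-2.700, 19.30). The perpendicularity gives BL at right angles to SB, so BL runs at -19.80°; with |BL| = 15.4, L = (11.79, 14.08). Then |VL| = |L − V| = 18.36.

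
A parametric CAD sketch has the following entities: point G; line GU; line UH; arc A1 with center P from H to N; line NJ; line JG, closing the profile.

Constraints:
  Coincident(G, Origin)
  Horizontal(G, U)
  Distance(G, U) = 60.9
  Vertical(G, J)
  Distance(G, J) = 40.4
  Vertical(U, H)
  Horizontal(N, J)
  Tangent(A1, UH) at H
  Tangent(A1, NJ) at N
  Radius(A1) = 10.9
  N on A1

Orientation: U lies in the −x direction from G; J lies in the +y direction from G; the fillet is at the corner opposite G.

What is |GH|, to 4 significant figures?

67.67

The virtual corner opposite G is at (-60.90, 40.40). Since A1 is tangent to UH there, PH ⟂ UH and tangency of A1 to NJ means the radius PN is perpendicular to NJ, with radius 10.9, so the center P sits 10.9 in from both sides at P = (-50.00, 29.50). That places the tangent points at H = (-60.90, 29.50) on UH and N = (-50.00, 40.40) on NJ. Then |GH| = |H − G| = 67.67.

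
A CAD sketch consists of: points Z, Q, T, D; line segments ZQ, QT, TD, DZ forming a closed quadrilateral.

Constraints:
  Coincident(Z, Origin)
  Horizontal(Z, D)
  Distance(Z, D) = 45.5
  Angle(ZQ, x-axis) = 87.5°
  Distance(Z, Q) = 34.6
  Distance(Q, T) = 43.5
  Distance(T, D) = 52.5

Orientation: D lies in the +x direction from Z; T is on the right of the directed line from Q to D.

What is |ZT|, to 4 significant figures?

10.39

Z is at the origin; ZD is horizontal with |ZD| = 45.5 and D in +x, so D = (45.5, 0). ZQ runs at 87.5° with |ZQ| = 34.6, so Q = (1.509, 34.57). T is determined by |QT| = 43.5 and |TD| = 52.5 together: it lies at the intersection of circle(Q, 43.5) and circle(D, 52.5). With |QD| = 55.95, the foot of the radical line on QD is 20.25 from Q and the perpendicular offset is √(43.5² − 20.25²) = 38.50. Taking the right-of-QD solution: T = (-6.353, -8.217).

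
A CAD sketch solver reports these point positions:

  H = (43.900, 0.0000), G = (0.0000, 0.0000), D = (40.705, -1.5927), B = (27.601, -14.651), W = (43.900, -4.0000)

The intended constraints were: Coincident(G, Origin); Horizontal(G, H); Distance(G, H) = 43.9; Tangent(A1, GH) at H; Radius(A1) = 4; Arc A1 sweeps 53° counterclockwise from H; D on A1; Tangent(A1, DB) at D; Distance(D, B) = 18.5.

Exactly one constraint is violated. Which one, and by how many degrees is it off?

Tangent(A1, DB) at D — off by 8.10°.

G = (0.00, 0.00) ✓; G.y = 0.00, H.y = 0.00 ✓; |GH| = 43.90 ✓; ∠(WH, HG) = 90.00° ✓; |WH| = 4.000 ✓; bearing(W→D) − bearing(W→H) = 53.00° ✓; |WD| = 4.000 ✓; ∠(WD, DB) = 98.10° ✗; |DB| = 18.50 ✓.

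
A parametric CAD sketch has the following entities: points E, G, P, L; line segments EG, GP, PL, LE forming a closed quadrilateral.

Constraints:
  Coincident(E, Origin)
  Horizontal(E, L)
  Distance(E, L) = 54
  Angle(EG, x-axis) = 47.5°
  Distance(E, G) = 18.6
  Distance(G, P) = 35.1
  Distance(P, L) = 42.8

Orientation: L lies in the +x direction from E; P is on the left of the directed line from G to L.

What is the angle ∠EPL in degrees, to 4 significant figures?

66.96°

Checks: |GP| = 35.10 ✓; |PL| = 42.80 ✓.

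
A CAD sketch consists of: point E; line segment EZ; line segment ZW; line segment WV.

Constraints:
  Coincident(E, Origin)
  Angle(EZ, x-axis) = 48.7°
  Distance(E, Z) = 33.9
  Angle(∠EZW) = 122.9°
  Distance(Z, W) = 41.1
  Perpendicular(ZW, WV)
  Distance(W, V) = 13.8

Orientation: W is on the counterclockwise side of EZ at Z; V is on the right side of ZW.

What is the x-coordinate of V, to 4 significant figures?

24.46

E is at the origin; EZ runs at 48.7° with length 33.9, so Z = 33.9·(cos 48.7°, sin 48.7°) = (22.37, 25.47). ∠EZW = 122.9°, so ZW runs at 48.7° + (180° − 122.9°) = 105.8° from the x-axis; with |ZW| = 41.1, W = Z + 41.1·(cos 105.8°, sin 105.8°) = (11.18, 65.02). ZW is perpendicular to WV; with |WV| = 13.8 on the right of ZW, V = W + 13.8·(0.9622, 0.2723) = (24.46, 68.77). So V.x = 24.46.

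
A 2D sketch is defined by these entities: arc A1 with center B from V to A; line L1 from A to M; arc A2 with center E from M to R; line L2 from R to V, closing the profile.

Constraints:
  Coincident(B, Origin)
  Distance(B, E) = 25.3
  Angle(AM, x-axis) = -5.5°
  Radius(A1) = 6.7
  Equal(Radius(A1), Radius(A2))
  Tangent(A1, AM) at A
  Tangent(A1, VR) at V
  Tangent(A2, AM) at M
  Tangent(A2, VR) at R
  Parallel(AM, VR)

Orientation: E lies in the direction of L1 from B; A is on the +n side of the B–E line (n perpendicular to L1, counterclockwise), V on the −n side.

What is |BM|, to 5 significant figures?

26.172

The slot axis is L1's direction at -5.5°, so u = (cos -5.5°, sin -5.5°) = (0.99540, -0.095846) and n = (−sin -5.5°, cos -5.5°) = (0.095846, 0.99540). B is at the origin and E lies 25.3 along u from B, so E = 25.3·u = (25.184, -2.4249). Tangency of A1 to both parallel lines with radius 6.7 puts A and V at B ± 6.7·n: A = (0.64217, 6.6692), V = (-0.64217, -6.6692). Equal radii place M and R the same way about E: M = E + 6.7·n = (25.826, 4.2443), R = E − 6.7·n = (24.541, -9.0941). Then |BM| = |M − B| = 26.172.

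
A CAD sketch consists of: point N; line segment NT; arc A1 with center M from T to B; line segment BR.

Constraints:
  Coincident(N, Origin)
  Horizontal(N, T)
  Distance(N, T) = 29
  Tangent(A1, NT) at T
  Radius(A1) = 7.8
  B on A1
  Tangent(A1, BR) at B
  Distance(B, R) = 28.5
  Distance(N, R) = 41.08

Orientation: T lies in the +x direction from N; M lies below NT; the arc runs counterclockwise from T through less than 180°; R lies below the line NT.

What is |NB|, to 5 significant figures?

22.478

Checks: |MT| = 7.800 ✓; |MB| = 7.800 ✓; ∠(MB, BR) = 90.00° ✓; |BR| = 28.50 ✓; |NR| = 41.08 ✓.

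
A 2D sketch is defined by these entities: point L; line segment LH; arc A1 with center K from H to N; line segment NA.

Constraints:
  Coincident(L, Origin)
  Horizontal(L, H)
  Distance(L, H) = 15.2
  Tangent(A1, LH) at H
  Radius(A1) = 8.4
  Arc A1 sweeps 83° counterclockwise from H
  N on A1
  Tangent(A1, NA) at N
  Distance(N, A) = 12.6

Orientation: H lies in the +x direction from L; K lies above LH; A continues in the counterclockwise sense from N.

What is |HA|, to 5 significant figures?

22.199

On A1, H sits at bearing -90° from K; an 83° counterclockwise sweep puts N at bearing -7°, so N = K + 8.4·(cos -7°, sin -7°) = (23.537, 7.3763). Since A1 is tangent to NA there, KN ⟂ NA, so NA runs along (−sin -7°, cos -7°); with |NA| = 12.6, A = (25.073, 19.882). Then |HA| = |A − H| = 22.199.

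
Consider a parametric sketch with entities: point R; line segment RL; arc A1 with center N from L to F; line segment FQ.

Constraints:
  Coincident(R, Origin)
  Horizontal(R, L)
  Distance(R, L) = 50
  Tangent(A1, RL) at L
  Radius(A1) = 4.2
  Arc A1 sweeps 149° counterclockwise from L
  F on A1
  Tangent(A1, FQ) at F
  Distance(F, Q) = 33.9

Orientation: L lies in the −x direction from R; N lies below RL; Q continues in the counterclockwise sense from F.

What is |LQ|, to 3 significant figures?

36.9

R is at the origin; R and L share the same y with |RL| = 50.0 and L on the −x side, so L = (-50.0, 0.00). Tangency of A1 to RL means the radius NL is perpendicular to RL, so N = L + (0, -4.2) = (-50.0, -4.20). On A1, L sits at bearing 90° from N; a 149° counterclockwise sweep puts F at bearing 239°, so F = N + 4.2·(cos 239°, sin 239°) = (-52.2, -7.80). The tangent condition forces NF to be normal to FQ, so FQ runs along (−sin 239°, cos 239°); with |FQ| = 33.9, Q = (-23.1, -25.3). Then |LQ| = |Q − L| = 36.9.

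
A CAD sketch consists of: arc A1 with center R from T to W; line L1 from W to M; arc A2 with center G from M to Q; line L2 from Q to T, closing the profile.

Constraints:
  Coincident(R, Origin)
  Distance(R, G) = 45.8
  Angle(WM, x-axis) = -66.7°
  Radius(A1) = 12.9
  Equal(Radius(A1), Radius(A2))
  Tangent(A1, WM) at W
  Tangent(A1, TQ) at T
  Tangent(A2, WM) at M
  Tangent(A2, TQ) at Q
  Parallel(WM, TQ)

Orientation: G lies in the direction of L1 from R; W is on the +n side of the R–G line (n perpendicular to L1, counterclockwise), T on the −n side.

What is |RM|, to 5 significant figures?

47.582

Tangency of A1 to both parallel lines with radius 12.9 puts W and T at R ± 12.9·n: W = (11.848, 5.1025), T = (-11.848, -5.1025). Equal radii place M and Q the same way about G: M = G + 12.9·n = (29.964, -36.962), Q = G − 12.9·n = (6.2680, -47.167). Then |RM| = |M − R| = 47.582.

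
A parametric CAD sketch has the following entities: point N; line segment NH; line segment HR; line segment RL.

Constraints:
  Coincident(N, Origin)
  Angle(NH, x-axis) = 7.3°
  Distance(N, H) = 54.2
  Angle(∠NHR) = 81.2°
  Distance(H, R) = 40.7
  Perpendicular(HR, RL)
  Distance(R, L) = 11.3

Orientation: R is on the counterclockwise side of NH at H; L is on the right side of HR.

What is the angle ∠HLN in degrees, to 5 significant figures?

47.934°

N is at the origin; NH runs at 7.3° with length 54.2, so H = 54.2·(cos 7.3°, sin 7.3°) = (53.761, 6.8869). ∠NHR = 81.2°, so HR runs at 7.3° + (180° − 81.2°) = 106.10° from the x-axis; with |HR| = 40.7, R = H + 40.7·(cos 106.10°, sin 106.10°) = (42.474, 45.991). HR is perpendicular to RL; with |RL| = 11.3 on the right of HR, L = R + 11.3·(0.96078, 0.27731) = (53.331, 49.124). Then cos ∠HLN = LH·LN / (|LH||LN|), giving 47.934°.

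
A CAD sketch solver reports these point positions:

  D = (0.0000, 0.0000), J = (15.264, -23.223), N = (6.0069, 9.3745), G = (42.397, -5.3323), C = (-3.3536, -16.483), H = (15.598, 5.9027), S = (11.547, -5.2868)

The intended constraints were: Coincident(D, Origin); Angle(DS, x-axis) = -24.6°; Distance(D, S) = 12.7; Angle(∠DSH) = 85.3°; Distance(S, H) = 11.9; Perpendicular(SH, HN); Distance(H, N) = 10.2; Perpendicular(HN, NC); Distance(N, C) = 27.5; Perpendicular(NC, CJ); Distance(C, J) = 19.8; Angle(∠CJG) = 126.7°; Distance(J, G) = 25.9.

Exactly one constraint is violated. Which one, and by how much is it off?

Distance(J, G) = 25.9 — off by 6.60.

D = (0.00, 0.00) ✓; DS at -24.60° ✓; |DS| = 12.70 ✓; ∠DSH = 85.30° ✓; |SH| = 11.90 ✓; ∠(SH, HN) = 90.00° ✓; |HN| = 10.20 ✓; ∠(HN, NC) = 90.00° ✓; |NC| = 27.50 ✓; ∠(NC, CJ) = 90.00° ✓; |CJ| = 19.80 ✓; ∠CJG = 126.7° ✓; |JG| = 32.50 ✗.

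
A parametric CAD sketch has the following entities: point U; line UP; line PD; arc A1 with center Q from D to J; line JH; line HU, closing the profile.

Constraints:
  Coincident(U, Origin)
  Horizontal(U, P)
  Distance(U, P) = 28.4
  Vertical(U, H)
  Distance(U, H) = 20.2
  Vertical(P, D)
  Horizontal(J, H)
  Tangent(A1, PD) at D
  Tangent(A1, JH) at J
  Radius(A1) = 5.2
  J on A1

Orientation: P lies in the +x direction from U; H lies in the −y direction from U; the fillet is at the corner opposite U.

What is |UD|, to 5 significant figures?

32.118

U is at the origin; UP is horizontal with |UP| = 28.4 and P on the +x side, so P = (28.400, 0.0000). UH is vertical with |UH| = 20.2 and H on the −y side, so H = (0.0000, -20.200). The virtual corner opposite U is at (28.400, -20.200). The tangent condition forces QD to be normal to PD and the tangent condition forces QJ to be normal to JH, with radius 5.2, so the center Q sits 5.2 in from both sides at Q = (23.200, -15.000). That places the tangent points at D = (28.400, -15.000) on PD and J = (23.200, -20.200) on JH. Then |UD| = |D − U| = 32.118.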